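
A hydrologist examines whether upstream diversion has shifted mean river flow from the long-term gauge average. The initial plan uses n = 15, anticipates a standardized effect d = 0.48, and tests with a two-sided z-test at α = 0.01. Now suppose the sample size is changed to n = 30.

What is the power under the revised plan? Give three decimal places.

With n = 30: δ = d·√n = 0.48 × √30 = 2.6291. Critical value z_{0.005} = 2.576.
Revised power = Φ(δ − 2.576) + Φ(−δ − 2.576) = Φ(0.053) + Φ(-5.205) = 0.5212 + 0.0000 = 0.5212.

Power ≈ 0.521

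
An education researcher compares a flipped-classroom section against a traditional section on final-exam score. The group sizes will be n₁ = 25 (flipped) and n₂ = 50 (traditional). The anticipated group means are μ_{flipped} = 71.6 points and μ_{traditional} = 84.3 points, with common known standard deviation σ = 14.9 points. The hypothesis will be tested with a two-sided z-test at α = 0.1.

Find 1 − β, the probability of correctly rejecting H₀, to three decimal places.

Power ≈ 0.967

Standardized effect: d = |μ_{flipped} − μ_{traditional}| / σ = |71.6 − 84.3| / 14.9 = 0.8523
Noncentrality parameter: δ = d / √(1/n₁ + 1/n₂) = 0.8523 / √(1/25 + 1/50) = 3.4797
Critical value for a two-sided test at α = 0.1: z_{α/2} = 1.645.
Power = Φ(δ − 1.645) + Φ(−δ − 1.645) = Φ(1.835) + Φ(-5.125) = 0.9667 + 0.0000 = 0.9667.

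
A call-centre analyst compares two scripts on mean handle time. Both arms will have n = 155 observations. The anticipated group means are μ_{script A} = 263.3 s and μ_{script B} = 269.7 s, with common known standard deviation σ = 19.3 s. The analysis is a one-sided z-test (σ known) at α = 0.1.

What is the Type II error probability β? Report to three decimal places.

β ≈ 0.051

Standardized effect: d = |μ_{script A} − μ_{script B}| / σ = |263.3 − 269.7| / 19.3 = 0.3316
Noncentrality parameter: δ = d·√(n/2) = 0.3316 × √(155/2) = 2.9193
Critical value for a one-sided test at α = 0.1: z_α = 1.282.
Power = Φ(δ − 1.282) = Φ(1.638) = 0.9493.
Type II error: β = 1 − power = 1 − 0.9493 = 0.0507.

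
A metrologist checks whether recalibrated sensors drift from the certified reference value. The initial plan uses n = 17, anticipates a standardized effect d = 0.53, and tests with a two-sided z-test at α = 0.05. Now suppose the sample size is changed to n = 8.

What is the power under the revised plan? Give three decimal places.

Power ≈ 0.323

With n = 8: δ = d·√n = 0.53 × √8 = 1.4991. Critical value z_{0.025} = 1.960.
Revised power = Φ(δ − 1.960) + Φ(−δ − 1.960) = Φ(-0.461) + Φ(-3.459) = 0.3224 + 0.0003 = 0.3227.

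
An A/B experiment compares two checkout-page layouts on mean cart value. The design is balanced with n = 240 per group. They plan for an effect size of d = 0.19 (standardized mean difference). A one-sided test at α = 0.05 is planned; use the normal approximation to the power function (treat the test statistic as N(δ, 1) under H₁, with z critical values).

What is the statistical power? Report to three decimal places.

Power ≈ 0.669

Noncentrality parameter: δ = d·√(n/2) = 0.19 × √(240/2) = 2.0813
Critical value for a one-sided test at α = 0.05: z_α = 1.645.
Power = Φ(δ − 1.645) = Φ(0.436) = 0.6688.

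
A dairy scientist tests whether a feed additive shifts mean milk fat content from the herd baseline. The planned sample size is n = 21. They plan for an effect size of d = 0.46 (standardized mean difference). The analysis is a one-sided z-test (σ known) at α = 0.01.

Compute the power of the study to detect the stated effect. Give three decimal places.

Noncentrality parameter: δ = d·√n = 0.46 × √21 = 2.1080
One-sided α = 0.01 → critical value z_{0.01} = 2.326.
Power = Φ(δ − 2.326) = Φ(-0.218) = 0.4136.

Power ≈ 0.414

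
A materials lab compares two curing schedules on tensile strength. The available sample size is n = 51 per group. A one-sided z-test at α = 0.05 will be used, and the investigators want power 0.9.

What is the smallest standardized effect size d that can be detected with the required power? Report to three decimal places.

d ≈ 0.580

Need Φ(δ − 1.645) = 0.9, so δ = 1.645 + 1.282 = 2.926.
δ = d·√(n/2) ⇒ d = δ/√(n/2) = 2.926/√(51/2) = 0.5795.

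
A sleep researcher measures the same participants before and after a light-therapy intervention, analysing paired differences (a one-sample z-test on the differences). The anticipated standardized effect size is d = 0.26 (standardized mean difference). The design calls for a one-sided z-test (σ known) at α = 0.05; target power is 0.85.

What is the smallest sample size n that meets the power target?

Set Φ(δ − 1.645) = 0.85; then δ − 1.645 = Φ⁻¹(0.85) = 1.036, giving δ = 2.681.
δ = d·√n ⇒ n = (δ/d)² = (2.681 / 0.26)² = 106.35.
Round up to the next whole unit.

n = 107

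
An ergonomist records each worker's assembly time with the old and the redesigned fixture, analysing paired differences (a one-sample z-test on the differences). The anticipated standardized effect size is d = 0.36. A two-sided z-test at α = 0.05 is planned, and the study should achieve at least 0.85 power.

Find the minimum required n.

For power 0.85 need Φ(δ − z_{0.025}) = 0.85, so δ = z_{0.025} + z_{0.15} = 1.960 + 1.036 = 2.996.
(The Φ(−δ − z_{α/2}) term is vanishingly small for δ > 0 and is dropped in the standard sample-size formula.)
δ = d·√n ⇒ n = (δ/d)² = (2.996 / 0.36)² = 69.28.
Round up to the next whole unit.

n = 70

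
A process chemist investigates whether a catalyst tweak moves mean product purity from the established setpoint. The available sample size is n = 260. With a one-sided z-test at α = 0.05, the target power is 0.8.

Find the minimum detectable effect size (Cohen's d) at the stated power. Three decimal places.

d ≈ 0.154

Need Φ(δ − 1.645) = 0.8, so δ = 1.645 + 0.842 = 2.486.
δ = d·√n ⇒ d = δ/√n = 2.486/√260 = 0.1542.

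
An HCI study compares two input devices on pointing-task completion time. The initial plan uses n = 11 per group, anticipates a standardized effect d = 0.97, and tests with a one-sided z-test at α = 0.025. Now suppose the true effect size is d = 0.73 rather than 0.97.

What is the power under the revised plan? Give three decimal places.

Power ≈ 0.402

With d = 0.73: δ = d·√(n/2) = 0.73 × √(11/2) = 1.7120. Critical value z_{0.025} = 1.960.
Revised power = Φ(δ − 1.960) = Φ(-0.248) = 0.4021.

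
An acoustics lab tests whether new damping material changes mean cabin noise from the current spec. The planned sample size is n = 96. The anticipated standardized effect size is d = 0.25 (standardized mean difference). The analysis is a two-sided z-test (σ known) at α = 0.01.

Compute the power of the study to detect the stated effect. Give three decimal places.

Noncentrality parameter: δ = d·√n = 0.25 × √96 = 2.4495
Critical value for a two-sided test at α = 0.01: z_{α/2} = 2.576.
Power = Φ(δ − 2.576) + Φ(−δ − 2.576) = Φ(-0.126) + Φ(-5.025) = 0.4497 + 0.0000 = 0.4497.

Power ≈ 0.450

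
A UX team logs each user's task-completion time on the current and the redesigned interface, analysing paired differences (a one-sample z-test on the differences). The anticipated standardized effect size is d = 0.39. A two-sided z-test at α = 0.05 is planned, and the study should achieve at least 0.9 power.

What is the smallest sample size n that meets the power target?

n = 70

Set Φ(δ − 1.960) = 0.9; then δ − 1.960 = Φ⁻¹(0.9) = 1.282, giving δ = 3.242.
(The Φ(−δ − z_{α/2}) term is vanishingly small for δ > 0 and is dropped in the standard sample-size formula.)
δ = d·√n ⇒ n = (δ/d)² = (3.242 / 0.39)² = 69.08.
Round up to the next whole unit.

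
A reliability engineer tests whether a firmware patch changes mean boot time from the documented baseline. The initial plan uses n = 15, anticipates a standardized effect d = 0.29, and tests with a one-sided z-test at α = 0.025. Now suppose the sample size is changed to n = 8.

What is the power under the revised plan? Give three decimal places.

Power ≈ 0.127

With n = 8: δ = d·√n = 0.29 × √8 = 0.8202. Critical value z_{0.025} = 1.960.
Revised power = Φ(δ − 1.960) = Φ(-1.140) = 0.1272.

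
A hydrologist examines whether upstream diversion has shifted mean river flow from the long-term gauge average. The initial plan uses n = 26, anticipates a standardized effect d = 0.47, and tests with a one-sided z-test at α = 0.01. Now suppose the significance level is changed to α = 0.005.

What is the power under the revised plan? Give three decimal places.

δ = d·√n = 0.47 × √26 = 2.3965 (unchanged). New critical value: z_{0.005} = 2.576.
Revised power = P(Z > 2.576 − δ) = Φ(-0.179) = 0.4289.

Power ≈ 0.429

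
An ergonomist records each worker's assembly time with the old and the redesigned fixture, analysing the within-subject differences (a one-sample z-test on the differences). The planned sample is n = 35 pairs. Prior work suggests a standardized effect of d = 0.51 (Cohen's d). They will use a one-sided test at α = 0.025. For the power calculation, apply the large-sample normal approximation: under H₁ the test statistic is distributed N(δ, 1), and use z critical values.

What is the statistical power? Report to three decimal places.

Power ≈ 0.855

Noncentrality parameter: δ = d·√n = 0.51 × √35 = 3.0172
Critical value for a one-sided test at α = 0.025: z_α = 1.960.
Power = Φ(δ − 1.960) = Φ(1.057) = 0.8548.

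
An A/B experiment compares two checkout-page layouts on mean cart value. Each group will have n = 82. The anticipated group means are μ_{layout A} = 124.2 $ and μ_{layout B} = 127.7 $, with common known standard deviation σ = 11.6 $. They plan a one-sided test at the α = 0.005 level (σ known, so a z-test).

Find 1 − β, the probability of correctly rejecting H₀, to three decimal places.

Standardized effect: d = |μ_{layout A} − μ_{layout B}| / σ = |124.2 − 127.7| / 11.6 = 0.3017
Noncentrality parameter: δ = d·√(n/2) = 0.3017 × √(82/2) = 1.9320
Critical value for a one-sided test at α = 0.005: z_α = 2.576.
Power = P(Z > 2.576 − δ) = Φ(-0.644) = 0.2598.

Power ≈ 0.260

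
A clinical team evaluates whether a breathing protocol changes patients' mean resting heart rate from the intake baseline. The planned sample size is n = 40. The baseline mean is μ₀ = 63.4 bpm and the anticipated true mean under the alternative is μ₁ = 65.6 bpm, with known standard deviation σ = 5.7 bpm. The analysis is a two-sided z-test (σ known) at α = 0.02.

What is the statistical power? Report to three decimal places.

Power ≈ 0.546

Standardized effect: d = |μ₁ − μ₀| / σ = |65.6 − 63.4| / 5.7 = 0.3860
Noncentrality parameter: δ = d·√n = 0.3860 × √40 = 2.4411
Critical value for a two-sided test at α = 0.02: z_{α/2} = 2.326.
Power = Φ(δ − 2.326) + Φ(−δ − 2.326) = Φ(0.115) + Φ(-4.767) = 0.5457 + 0.0000 = 0.5457.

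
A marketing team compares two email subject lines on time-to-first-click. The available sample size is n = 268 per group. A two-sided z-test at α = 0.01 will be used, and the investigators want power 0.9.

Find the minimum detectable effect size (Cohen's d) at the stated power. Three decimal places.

d ≈ 0.333

Required noncentrality: δ = z_{0.005} + z_{0.10} = 2.576 + 1.282 = 3.857.
(The second rejection-region term Φ(−δ − z_{α/2}) is negligible and dropped.)
δ = d·√(n/2) ⇒ d = δ/√(n/2) = 3.857/√(268/2) = 0.3332.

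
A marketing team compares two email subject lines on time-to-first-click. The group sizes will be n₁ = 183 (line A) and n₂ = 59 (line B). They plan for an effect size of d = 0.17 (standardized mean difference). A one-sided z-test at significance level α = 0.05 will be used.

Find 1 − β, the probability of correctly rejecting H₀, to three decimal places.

Noncentrality parameter: δ = d / √(1/n₁ + 1/n₂) = 0.17 / √(1/183 + 1/59) = 1.1355
One-sided α = 0.05 → critical value z_{0.05} = 1.645.
Power = Φ(δ − 1.645) = Φ(-0.509) = 0.3053.

Power ≈ 0.305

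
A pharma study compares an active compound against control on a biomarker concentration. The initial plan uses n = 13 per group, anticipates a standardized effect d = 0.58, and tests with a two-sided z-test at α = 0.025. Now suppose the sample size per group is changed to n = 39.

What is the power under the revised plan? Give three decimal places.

With n = 39 per group: δ = d·√(n/2) = 0.58 × √(39/2) = 2.5612. Critical value z_{0.0125} = 2.241.
Revised power = Φ(δ − 2.241) + Φ(−δ − 2.241) = Φ(0.320) + Φ(-4.803) = 0.6254 + 0.0000 = 0.6254.

Power ≈ 0.625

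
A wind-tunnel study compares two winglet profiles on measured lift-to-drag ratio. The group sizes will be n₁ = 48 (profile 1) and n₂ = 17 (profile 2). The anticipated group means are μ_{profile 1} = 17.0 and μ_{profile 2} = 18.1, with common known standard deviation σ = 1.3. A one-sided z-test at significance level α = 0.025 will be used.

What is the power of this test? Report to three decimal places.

Standardized effect: d = |μ_{profile 1} − μ_{profile 2}| / σ = |17.0 − 18.1| / 1.3 = 0.8462
Noncentrality parameter: δ = d / √(1/n₁ + 1/n₂) = 0.8462 / √(1/48 + 1/17) = 2.9980
Critical value for a one-sided test at α = 0.025: z_α = 1.960.
Power = P(Z > 1.960 − δ) = Φ(1.038) = 0.8504.

Power ≈ 0.850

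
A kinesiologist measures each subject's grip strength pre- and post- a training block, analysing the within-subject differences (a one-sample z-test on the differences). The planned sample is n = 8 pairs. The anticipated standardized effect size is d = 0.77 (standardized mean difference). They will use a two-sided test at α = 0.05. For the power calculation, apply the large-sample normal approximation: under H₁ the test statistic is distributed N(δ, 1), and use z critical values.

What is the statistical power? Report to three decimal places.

Noncentrality parameter: δ = d·√n = 0.77 × √8 = 2.1779
Critical value for a two-sided test at α = 0.05: z_{α/2} = 1.960.
Power = Φ(δ − 1.960) + Φ(−δ − 1.960) = Φ(0.218) + Φ(-4.138) = 0.5863 + 0.0000 = 0.5863.

Power ≈ 0.586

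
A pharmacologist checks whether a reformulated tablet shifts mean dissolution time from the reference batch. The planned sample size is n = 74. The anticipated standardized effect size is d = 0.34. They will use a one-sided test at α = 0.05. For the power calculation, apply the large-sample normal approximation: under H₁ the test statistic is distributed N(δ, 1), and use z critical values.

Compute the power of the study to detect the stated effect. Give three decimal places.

Noncentrality parameter: δ = d·√n = 0.34 × √74 = 2.9248
One-sided α = 0.05 → critical value z_{0.05} = 1.645.
Power = P(Z > 1.645 − δ) = Φ(1.280) = 0.8997.

Power ≈ 0.900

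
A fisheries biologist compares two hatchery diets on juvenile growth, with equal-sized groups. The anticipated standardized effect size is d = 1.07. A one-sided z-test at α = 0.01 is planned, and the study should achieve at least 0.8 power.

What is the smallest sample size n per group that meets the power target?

Set Φ(δ − 2.326) = 0.8; then δ − 2.326 = Φ⁻¹(0.8) = 0.842, giving δ = 3.168.
δ = d·√(n/2) ⇒ n = 2(δ/d)² = 2 × (3.168 / 1.07)² = 17.53.
Rounding up, n = 18 per group.

n = 18 per group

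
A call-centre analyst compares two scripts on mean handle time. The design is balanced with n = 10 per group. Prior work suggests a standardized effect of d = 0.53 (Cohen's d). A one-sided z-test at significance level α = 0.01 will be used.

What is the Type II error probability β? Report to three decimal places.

Noncentrality parameter: δ = d·√(n/2) = 0.53 × √(10/2) = 1.1851
Critical value for a one-sided test at α = 0.01: z_α = 2.326.
Power = Φ(δ − 2.326) = Φ(-1.141) = 0.1269.
Type II error: β = 1 − power = 1 − 0.1269 = 0.8731.

β ≈ 0.873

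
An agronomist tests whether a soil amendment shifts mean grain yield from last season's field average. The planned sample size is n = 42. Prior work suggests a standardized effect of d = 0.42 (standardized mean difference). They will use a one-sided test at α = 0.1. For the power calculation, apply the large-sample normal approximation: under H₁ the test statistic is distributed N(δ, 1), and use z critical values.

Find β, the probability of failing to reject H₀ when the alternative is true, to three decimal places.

β ≈ 0.075

Noncentrality parameter: δ = d·√n = 0.42 × √42 = 2.7219
Critical value for a one-sided test at α = 0.1: z_α = 1.282.
Power = Φ(δ − 1.282) = Φ(1.440) = 0.9251.
Type II error: β = 1 − power = 1 − 0.9251 = 0.0749.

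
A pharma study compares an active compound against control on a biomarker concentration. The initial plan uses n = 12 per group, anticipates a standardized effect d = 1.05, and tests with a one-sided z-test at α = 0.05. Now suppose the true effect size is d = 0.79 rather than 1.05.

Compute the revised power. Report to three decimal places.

Power ≈ 0.614

With d = 0.79: δ = d·√(n/2) = 0.79 × √(12/2) = 1.9351. Critical value z_{0.05} = 1.645.
Revised power = P(Z > 1.645 − δ) = Φ(0.290) = 0.6142.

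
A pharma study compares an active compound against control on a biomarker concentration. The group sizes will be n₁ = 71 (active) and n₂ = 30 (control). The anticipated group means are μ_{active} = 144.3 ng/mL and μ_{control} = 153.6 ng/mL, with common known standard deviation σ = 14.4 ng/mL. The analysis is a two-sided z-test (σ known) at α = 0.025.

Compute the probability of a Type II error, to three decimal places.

β ≈ 0.234

Standardized effect: d = |μ_{active} − μ_{control}| / σ = |144.3 − 153.6| / 14.4 = 0.6458
Noncentrality parameter: δ = d / √(1/n₁ + 1/n₂) = 0.6458 / √(1/71 + 1/30) = 2.9659
Critical value for a two-sided test at α = 0.025: z_{α/2} = 2.241.
Power = Φ(δ − 2.241) + Φ(−δ − 2.241) = Φ(0.724) + Φ(-5.207) = 0.7656 + 0.0000 = 0.7656.
Type II error: β = 1 − power = 1 − 0.7656 = 0.2344.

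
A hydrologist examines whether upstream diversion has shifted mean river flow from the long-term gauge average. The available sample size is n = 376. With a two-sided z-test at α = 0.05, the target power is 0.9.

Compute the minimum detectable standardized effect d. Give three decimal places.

Required noncentrality: δ = z_{0.025} + z_{0.10} = 1.960 + 1.282 = 3.242.
(Lower-tail contribution to power is negligible for δ > 0.)
δ = d·√n ⇒ d = δ/√n = 3.242/√376 = 0.1672.

d ≈ 0.167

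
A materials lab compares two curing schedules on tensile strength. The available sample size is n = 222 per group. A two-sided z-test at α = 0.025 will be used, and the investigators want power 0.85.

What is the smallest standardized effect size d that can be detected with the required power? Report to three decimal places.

d ≈ 0.311

Required noncentrality: δ = z_{0.0125} + z_{0.15} = 2.241 + 1.036 = 3.278.
(Lower-tail contribution to power is negligible for δ > 0.)
δ = d·√(n/2) ⇒ d = δ/√(n/2) = 3.278/√(222/2) = 0.3111.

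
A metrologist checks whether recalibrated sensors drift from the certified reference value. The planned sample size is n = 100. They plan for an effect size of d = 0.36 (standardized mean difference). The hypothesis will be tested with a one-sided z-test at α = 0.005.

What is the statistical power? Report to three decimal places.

Noncentrality parameter: δ = d·√n = 0.36 × √100 = 3.6000
One-sided α = 0.005 → critical value z_{0.005} = 2.576.
Power = Φ(δ − 2.576) = Φ(1.024) = 0.8471.

Power ≈ 0.847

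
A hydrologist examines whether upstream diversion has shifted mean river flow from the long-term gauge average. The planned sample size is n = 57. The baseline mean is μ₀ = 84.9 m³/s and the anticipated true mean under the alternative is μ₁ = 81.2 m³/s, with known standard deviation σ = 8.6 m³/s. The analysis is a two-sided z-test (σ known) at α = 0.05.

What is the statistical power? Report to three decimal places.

Standardized effect: d = |μ₁ − μ₀| / σ = |81.2 − 84.9| / 8.6 = 0.4302
Noncentrality parameter: δ = d·√n = 0.4302 × √57 = 3.2482
Critical value for a two-sided test at α = 0.05: z_{α/2} = 1.960.
Power = Φ(δ − 1.960) + Φ(−δ − 1.960) = Φ(1.288) + Φ(-5.208) = 0.9012 + 0.0000 = 0.9012.

Power ≈ 0.901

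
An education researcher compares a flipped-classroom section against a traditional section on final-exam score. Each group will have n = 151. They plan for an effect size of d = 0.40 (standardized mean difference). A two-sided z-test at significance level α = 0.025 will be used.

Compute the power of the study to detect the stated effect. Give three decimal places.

Noncentrality parameter: δ = d·√(n/2) = 0.40 × √(151/2) = 3.4756
Two-sided α = 0.025 → critical value z_{0.0125} = 2.241.
Power = Φ(δ − 2.241) + Φ(−δ − 2.241) = Φ(1.234) + Φ(-5.717) = 0.8914 + 0.0000 = 0.8914.

Power ≈ 0.891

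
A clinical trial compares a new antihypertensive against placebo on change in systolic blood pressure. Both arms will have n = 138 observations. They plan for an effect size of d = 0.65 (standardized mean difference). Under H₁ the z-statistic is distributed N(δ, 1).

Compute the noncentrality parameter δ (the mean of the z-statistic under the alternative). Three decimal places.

δ ≈ 5.399

δ = d·√(n/2) = 0.65 × √(138/2) = 5.3993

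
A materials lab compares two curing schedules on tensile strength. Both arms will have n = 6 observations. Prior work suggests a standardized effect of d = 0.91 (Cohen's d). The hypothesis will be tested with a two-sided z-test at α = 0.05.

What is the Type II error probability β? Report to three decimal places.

Noncentrality parameter: δ = d·√(n/2) = 0.91 × √(6/2) = 1.5762
Two-sided α = 0.05 → critical value z_{0.025} = 1.960.
Power = Φ(δ − 1.960) + Φ(−δ − 1.960) = Φ(-0.384) + Φ(-3.536) = 0.3506 + 0.0002 = 0.3508.
Type II error: β = 1 − power = 1 − 0.3508 = 0.6492.

β ≈ 0.649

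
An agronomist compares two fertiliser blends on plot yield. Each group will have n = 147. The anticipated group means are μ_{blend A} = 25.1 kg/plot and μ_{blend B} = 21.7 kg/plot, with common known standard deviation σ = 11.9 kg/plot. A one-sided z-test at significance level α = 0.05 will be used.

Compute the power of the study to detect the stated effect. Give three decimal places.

Power ≈ 0.789

Standardized effect: d = |μ_{blend A} − μ_{blend B}| / σ = |25.1 − 21.7| / 11.9 = 0.2857
Noncentrality parameter: δ = d·√(n/2) = 0.2857 × √(147/2) = 2.4495
Critical value for a one-sided test at α = 0.05: z_α = 1.645.
Power = P(Z > 1.645 − δ) = Φ(0.805) = 0.7895.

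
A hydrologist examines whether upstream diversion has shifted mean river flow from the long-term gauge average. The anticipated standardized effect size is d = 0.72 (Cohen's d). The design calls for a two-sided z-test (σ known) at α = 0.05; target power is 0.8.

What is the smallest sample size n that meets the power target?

n = 16

For power 0.8 need Φ(δ − z_{0.025}) = 0.8, so δ = z_{0.025} + z_{0.20} = 1.960 + 0.842 = 2.802.
(The Φ(−δ − z_{α/2}) term is vanishingly small for δ > 0 and is dropped in the standard sample-size formula.)
δ = d·√n ⇒ n = (δ/d)² = (2.802 / 0.72)² = 15.14.
Round up to the next whole unit.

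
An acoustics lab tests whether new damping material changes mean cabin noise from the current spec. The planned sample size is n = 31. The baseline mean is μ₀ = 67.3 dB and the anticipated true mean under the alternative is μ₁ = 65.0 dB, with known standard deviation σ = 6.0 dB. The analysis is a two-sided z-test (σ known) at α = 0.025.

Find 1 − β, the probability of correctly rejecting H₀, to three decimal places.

Power ≈ 0.457

Standardized effect: d = |μ₁ − μ₀| / σ = |65.0 − 67.3| / 6.0 = 0.3833
Noncentrality parameter: δ = d·√n = 0.3833 × √31 = 2.1343
Critical value for a two-sided test at α = 0.025: z_{α/2} = 2.241.
Power = Φ(δ − 2.241) + Φ(−δ − 2.241) = Φ(-0.107) + Φ(-4.376) = 0.4574 + 0.0000 = 0.4574.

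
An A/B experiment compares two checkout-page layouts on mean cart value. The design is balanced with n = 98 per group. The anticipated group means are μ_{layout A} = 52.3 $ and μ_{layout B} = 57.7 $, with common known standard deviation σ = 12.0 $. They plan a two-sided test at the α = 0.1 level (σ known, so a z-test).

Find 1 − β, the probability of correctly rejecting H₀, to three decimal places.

Standardized effect: d = |μ_{layout A} − μ_{layout B}| / σ = |52.3 − 57.7| / 12.0 = 0.4500
Noncentrality parameter: δ = d·√(n/2) = 0.4500 × √(98/2) = 3.1500
Critical value for a two-sided test at α = 0.1: z_{α/2} = 1.645.
Power = Φ(δ − 1.645) + Φ(−δ − 1.645) = Φ(1.505) + Φ(-4.795) = 0.9339 + 0.0000 = 0.9339.

Power ≈ 0.934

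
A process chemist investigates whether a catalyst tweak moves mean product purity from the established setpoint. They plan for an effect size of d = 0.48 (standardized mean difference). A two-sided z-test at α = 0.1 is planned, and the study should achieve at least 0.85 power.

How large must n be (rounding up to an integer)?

n = 32

Set Φ(δ − 1.645) = 0.85; then δ − 1.645 = Φ⁻¹(0.85) = 1.036, giving δ = 2.681.
(The Φ(−δ − z_{α/2}) term is vanishingly small for δ > 0 and is dropped in the standard sample-size formula.)
δ = d·√n ⇒ n = (δ/d)² = (2.681 / 0.48)² = 31.20.
Rounding up, n = 32.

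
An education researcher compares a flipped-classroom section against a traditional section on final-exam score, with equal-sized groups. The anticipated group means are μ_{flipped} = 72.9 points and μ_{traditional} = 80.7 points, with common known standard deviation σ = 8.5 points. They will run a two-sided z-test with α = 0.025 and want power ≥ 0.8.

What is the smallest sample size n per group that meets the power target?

n = 23 per group

Standardized effect: d = |μ_{flipped} − μ_{traditional}| / σ = |72.9 − 80.7| / 8.5 = 0.9176
For power 0.8 need Φ(δ − z_{0.0125}) = 0.8, so δ = z_{0.0125} + z_{0.20} = 2.241 + 0.842 = 3.083.
(The Φ(−δ − z_{α/2}) term is vanishingly small for δ > 0 and is dropped in the standard sample-size formula.)
δ = d·√(n/2) ⇒ n = 2(δ/d)² = 2 × (3.083 / 0.9176)² = 22.58.
Rounding up, n = 23 per group.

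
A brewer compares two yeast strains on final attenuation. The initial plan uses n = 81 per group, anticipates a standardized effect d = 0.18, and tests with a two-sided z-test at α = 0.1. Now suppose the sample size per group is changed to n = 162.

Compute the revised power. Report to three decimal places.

With n = 162 per group: δ = d·√(n/2) = 0.18 × √(162/2) = 1.6200. Critical value z_{0.05} = 1.645.
Revised power = Φ(δ − 1.645) + Φ(−δ − 1.645) = Φ(-0.025) + Φ(-3.265) = 0.4901 + 0.0005 = 0.4906.

Power ≈ 0.491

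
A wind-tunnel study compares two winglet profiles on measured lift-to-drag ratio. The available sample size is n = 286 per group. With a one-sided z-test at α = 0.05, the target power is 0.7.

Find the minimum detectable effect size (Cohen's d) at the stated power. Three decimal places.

d ≈ 0.181

Need Φ(δ − 1.645) = 0.7, so δ = 1.645 + 0.524 = 2.169.
δ = d·√(n/2) ⇒ d = δ/√(n/2) = 2.169/√(286/2) = 0.1814.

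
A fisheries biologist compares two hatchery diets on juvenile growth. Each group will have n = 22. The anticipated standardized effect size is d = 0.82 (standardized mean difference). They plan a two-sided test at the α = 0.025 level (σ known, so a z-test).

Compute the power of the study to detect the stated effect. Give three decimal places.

Power ≈ 0.684

Noncentrality parameter: δ = d·√(n/2) = 0.82 × √(22/2) = 2.7196
Critical value for a two-sided test at α = 0.025: z_{α/2} = 2.241.
Power = Φ(δ − 2.241) + Φ(−δ − 2.241) = Φ(0.478) + Φ(-4.961) = 0.6838 + 0.0000 = 0.6838.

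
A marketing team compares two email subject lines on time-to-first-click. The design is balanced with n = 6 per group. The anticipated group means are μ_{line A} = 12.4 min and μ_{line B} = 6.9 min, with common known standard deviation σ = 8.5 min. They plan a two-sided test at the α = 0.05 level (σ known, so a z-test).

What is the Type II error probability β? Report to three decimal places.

Standardized effect: d = |μ_{line A} − μ_{line B}| / σ = |12.4 − 6.9| / 8.5 = 0.6471
Noncentrality parameter: δ = d·√(n/2) = 0.6471 × √(6/2) = 1.1207
Critical value for a two-sided test at α = 0.05: z_{α/2} = 1.960.
Power = Φ(δ − 1.960) + Φ(−δ − 1.960) = Φ(-0.839) + Φ(-3.081) = 0.2007 + 0.0010 = 0.2017.
Type II error: β = 1 − power = 1 − 0.2017 = 0.7983.

β ≈ 0.798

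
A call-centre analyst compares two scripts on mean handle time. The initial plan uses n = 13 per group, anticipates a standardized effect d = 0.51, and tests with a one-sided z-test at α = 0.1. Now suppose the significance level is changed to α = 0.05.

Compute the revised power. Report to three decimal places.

δ = d·√(n/2) = 0.51 × √(13/2) = 1.3002 (unchanged). New critical value: z_{0.05} = 1.645.
Revised power = Φ(δ − 1.645) = Φ(-0.345) = 0.3652.

Power ≈ 0.365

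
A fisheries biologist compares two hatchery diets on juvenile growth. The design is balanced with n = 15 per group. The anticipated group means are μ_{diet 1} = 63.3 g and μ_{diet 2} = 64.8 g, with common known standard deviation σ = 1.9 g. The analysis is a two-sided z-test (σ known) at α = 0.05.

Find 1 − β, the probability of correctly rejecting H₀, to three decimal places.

Standardized effect: d = |μ_{diet 1} − μ_{diet 2}| / σ = |63.3 − 64.8| / 1.9 = 0.7895
Noncentrality parameter: δ = d·√(n/2) = 0.7895 × √(15/2) = 2.1621
Two-sided α = 0.05 → critical value z_{0.025} = 1.960.
Power = Φ(δ − 1.960) + Φ(−δ − 1.960) = Φ(0.202) + Φ(-4.122) = 0.5801 + 0.0000 = 0.5801.

Power ≈ 0.580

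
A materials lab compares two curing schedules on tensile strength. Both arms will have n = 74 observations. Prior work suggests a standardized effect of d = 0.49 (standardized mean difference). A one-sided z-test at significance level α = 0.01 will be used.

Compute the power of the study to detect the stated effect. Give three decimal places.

Power ≈ 0.744

Noncentrality parameter: δ = d·√(n/2) = 0.49 × √(74/2) = 2.9806
Critical value for a one-sided test at α = 0.01: z_α = 2.326.
Power = Φ(δ − 2.326) = Φ(0.654) = 0.7435.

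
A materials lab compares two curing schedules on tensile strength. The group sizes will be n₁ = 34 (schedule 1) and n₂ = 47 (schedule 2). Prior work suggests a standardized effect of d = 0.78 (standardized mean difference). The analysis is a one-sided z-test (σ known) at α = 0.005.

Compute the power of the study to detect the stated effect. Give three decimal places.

Power ≈ 0.813

Noncentrality parameter: δ = d / √(1/n₁ + 1/n₂) = 0.78 / √(1/34 + 1/47) = 3.4645
Critical value for a one-sided test at α = 0.005: z_α = 2.576.
Power = P(Z > 2.576 − δ) = Φ(0.889) = 0.8129.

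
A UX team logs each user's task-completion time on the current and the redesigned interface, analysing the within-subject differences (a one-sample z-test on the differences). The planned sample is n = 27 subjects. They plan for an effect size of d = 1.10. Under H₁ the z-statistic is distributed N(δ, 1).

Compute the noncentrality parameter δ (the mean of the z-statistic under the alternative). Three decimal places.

The noncentrality parameter scales effect size by the design's sample-size factor: δ = d·√n = 1.10 × √27 = 5.7158

δ ≈ 5.716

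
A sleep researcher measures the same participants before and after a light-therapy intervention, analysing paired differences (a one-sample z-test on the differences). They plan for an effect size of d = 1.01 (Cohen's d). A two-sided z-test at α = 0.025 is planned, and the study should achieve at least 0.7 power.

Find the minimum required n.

Set Φ(δ − 2.241) = 0.7; then δ − 2.241 = Φ⁻¹(0.7) = 0.524, giving δ = 2.766.
(The Φ(−δ − z_{α/2}) term is vanishingly small for δ > 0 and is dropped in the standard sample-size formula.)
δ = d·√n ⇒ n = (δ/d)² = (2.766 / 1.01)² = 7.50.
Round up to the next whole unit.

n = 8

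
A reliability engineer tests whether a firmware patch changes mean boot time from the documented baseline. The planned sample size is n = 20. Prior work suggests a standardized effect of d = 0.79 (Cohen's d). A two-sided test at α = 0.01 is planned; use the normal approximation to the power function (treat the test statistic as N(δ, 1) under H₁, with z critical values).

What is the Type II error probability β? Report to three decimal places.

Noncentrality parameter: δ = d·√n = 0.79 × √20 = 3.5330
Critical value for a two-sided test at α = 0.01: z_{α/2} = 2.576.
Power = Φ(δ − 2.576) + Φ(−δ − 2.576) = Φ(0.957) + Φ(-6.109) = 0.8308 + 0.0000 = 0.8308.
Type II error: β = 1 − power = 1 − 0.8308 = 0.1692.

β ≈ 0.169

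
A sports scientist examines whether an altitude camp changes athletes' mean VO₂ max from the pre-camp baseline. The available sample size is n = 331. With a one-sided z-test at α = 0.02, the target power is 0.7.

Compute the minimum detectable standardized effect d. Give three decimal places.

d ≈ 0.142

Need Φ(δ − 2.054) = 0.7, so δ = 2.054 + 0.524 = 2.578.
δ = d·√n ⇒ d = δ/√n = 2.578/√331 = 0.1417.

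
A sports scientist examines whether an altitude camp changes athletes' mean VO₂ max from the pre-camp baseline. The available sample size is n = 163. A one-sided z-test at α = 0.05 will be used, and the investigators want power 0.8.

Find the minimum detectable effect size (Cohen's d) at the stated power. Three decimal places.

d ≈ 0.195

Need Φ(δ − 1.645) = 0.8, so δ = 1.645 + 0.842 = 2.486.
δ = d·√n ⇒ d = δ/√n = 2.486/√163 = 0.1948.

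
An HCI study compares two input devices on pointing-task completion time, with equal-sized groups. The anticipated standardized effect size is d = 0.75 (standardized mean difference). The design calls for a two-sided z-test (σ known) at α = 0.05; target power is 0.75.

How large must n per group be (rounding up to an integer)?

n = 25 per group

For power 0.75 need Φ(δ − z_{0.025}) = 0.75, so δ = z_{0.025} + z_{0.25} = 1.960 + 0.674 = 2.634.
(The Φ(−δ − z_{α/2}) term is vanishingly small for δ > 0 and is dropped in the standard sample-size formula.)
δ = d·√(n/2) ⇒ n = 2(δ/d)² = 2 × (2.634 / 0.75)² = 24.68.
Round up to the next whole unit.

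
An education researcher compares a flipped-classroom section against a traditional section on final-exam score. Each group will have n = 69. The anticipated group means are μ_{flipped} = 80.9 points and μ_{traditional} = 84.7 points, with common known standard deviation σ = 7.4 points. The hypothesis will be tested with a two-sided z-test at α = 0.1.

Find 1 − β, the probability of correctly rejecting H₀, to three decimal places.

Standardized effect: d = |μ_{flipped} − μ_{traditional}| / σ = |80.9 − 84.7| / 7.4 = 0.5135
Noncentrality parameter: δ = d·√(n/2) = 0.5135 × √(69/2) = 3.0162
Two-sided α = 0.1 → critical value z_{0.05} = 1.645.
Power = Φ(δ − 1.645) + Φ(−δ − 1.645) = Φ(1.371) + Φ(-4.661) = 0.9149 + 0.0000 = 0.9149.

Power ≈ 0.915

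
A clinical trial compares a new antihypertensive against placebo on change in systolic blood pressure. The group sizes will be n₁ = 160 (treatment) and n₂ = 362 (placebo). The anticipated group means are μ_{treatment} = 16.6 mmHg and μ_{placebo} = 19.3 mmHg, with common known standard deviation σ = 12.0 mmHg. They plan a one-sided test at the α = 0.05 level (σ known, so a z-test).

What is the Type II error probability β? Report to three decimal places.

β ≈ 0.234

Standardized effect: d = |μ_{treatment} − μ_{placebo}| / σ = |16.6 − 19.3| / 12.0 = 0.2250
Noncentrality parameter: δ = d / √(1/n₁ + 1/n₂) = 0.2250 / √(1/160 + 1/362) = 2.3701
One-sided α = 0.05 → critical value z_{0.05} = 1.645.
Power = P(Z > 1.645 − δ) = Φ(0.725) = 0.7658.
Type II error: β = 1 − power = 1 − 0.7658 = 0.2342.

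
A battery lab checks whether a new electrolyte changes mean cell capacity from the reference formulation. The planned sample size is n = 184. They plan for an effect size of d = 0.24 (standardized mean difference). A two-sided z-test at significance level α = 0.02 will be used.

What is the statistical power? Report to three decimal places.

Noncentrality parameter: δ = d·√n = 0.24 × √184 = 3.2555
Critical value for a two-sided test at α = 0.02: z_{α/2} = 2.326.
Power = Φ(δ − 2.326) + Φ(−δ − 2.326) = Φ(0.929) + Φ(-5.582) = 0.8236 + 0.0000 = 0.8236.

Power ≈ 0.824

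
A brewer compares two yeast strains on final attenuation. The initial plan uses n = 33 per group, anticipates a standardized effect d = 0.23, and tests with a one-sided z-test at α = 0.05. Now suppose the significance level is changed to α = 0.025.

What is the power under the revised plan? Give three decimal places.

Power ≈ 0.153

δ = d·√(n/2) = 0.23 × √(33/2) = 0.9343 (unchanged). New critical value: z_{0.025} = 1.960.
Revised power = Φ(δ − 1.960) = Φ(-1.026) = 0.1525.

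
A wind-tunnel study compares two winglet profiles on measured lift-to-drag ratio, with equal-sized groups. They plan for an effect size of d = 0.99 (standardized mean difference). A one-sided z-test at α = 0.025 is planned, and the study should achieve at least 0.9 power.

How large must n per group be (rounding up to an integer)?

n = 22 per group

For power 0.9 need Φ(δ − z_{0.025}) = 0.9, so δ = z_{0.025} + z_{0.10} = 1.960 + 1.282 = 3.242.
δ = d·√(n/2) ⇒ n = 2(δ/d)² = 2 × (3.242 / 0.99)² = 21.44.
Rounding up, n = 22 per group.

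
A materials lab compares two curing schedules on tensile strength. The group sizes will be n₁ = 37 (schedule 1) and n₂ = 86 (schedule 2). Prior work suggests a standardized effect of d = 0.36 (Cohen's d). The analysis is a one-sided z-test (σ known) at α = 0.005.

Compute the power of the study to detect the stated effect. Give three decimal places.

Power ≈ 0.228

Noncentrality parameter: δ = d / √(1/n₁ + 1/n₂) = 0.36 / √(1/37 + 1/86) = 1.8310
Critical value for a one-sided test at α = 0.005: z_α = 2.576.
Power = P(Z > 2.576 − δ) = Φ(-0.745) = 0.2282.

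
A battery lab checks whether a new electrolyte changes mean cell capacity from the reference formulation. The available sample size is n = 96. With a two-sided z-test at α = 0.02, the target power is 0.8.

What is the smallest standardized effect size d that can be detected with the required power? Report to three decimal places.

Need Φ(δ − 2.326) = 0.8, so δ = 2.326 + 0.842 = 3.168.
(Lower-tail contribution to power is negligible for δ > 0.)
δ = d·√n ⇒ d = δ/√n = 3.168/√96 = 0.3233.

d ≈ 0.323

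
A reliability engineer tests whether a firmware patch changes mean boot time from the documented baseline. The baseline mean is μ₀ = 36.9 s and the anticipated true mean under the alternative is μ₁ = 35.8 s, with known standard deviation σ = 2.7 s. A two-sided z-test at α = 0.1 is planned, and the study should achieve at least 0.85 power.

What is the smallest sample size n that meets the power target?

Standardized effect: d = |μ₁ − μ₀| / σ = |35.8 − 36.9| / 2.7 = 0.4074
Set Φ(δ − 1.645) = 0.85; then δ − 1.645 = Φ⁻¹(0.85) = 1.036, giving δ = 2.681.
(For δ > 0 the lower-tail rejection region contributes negligibly to power, so the one-term inversion is standard.)
δ = d·√n ⇒ n = (δ/d)² = (2.681 / 0.4074)² = 43.31.
Rounding up, n = 44.

n = 44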